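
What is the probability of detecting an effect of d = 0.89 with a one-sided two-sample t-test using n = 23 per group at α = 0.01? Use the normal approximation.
Power ≈ 0.76

Power calculation (two-sample t-test, normal approximation):
z_β = d · √(n/2) - z_α
z_β = 0.89 · √(23/2) - 2.326
z_β = 0.89 · 3.391 - 2.326
z_β = 0.692

Power = Φ(z_β) = Φ(0.692) ≈ 0.755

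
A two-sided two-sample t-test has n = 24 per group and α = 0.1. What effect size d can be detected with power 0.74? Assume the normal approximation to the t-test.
d ≈ 0.66

Minimum detectable effect (two-sample t-test, normal approximation):
d = (z_{α/2} + z_β) / √(n/2)
d = (1.645 + 0.643) / √(24/2)
d = 2.288 / 3.464
d ≈ 0.66

By Cohen's convention (0.2 small / 0.5 medium / 0.8 large): medium effect.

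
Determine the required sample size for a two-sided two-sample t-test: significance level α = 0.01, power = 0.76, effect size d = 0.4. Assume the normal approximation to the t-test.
n = 135 per group

Sample size formula (two-sample t-test, normal approximation):
n = 2 · ((z_{α/2} + z_β) / d)²

z_{α/2} = 2.576 (for α = 0.01, two-sided)
z_β = 0.706 (for power = 0.76)
d = 0.4

n = 2 · ((2.576 + 0.706) / 0.4)²
n = 2 · (8.205)²
n ≈ 134.64
Round up to the next whole number: n = 135 per group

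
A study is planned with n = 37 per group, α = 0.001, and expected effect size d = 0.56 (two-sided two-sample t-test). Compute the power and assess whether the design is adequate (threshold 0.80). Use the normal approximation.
Power ≈ 0.19; the study is underpowered (power < 0.80)

Power calculation (two-sample t-test, normal approximation):
z_β = d · √(n/2) - z_{α/2}
z_β = 0.56 · √(37/2) - 3.291
z_β = 0.56 · 4.301 - 3.291
z_β = -0.882

Power = Φ(z_β) = Φ(-0.882) ≈ 0.189

Effect size d = 0.56 is medium by Cohen's convention (0.2/0.5/0.8).

Threshold: power ≥ 0.80 is conventionally adequate.
Power ≈ 0.19 → the study is underpowered (power < 0.80).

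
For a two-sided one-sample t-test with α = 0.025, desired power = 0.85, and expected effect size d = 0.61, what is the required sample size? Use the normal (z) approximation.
n = 29

Sample size formula (one-sample t-test, normal approximation):
n = ((z_{α/2} + z_β) / d)²

z_{α/2} = 2.241 (for α = 0.025, two-sided)
z_β = 1.036 (for power = 0.85)
d = 0.61

n = ((2.241 + 1.036) / 0.61)²
n = (5.372)²
n ≈ 28.86
Round up to the next whole number: n = 29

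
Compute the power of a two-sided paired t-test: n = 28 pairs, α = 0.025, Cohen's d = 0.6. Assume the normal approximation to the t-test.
Power ≈ 0.82

Power calculation (paired t-test, normal approximation):
z_β = d · √n - z_{α/2}
z_β = 0.6 · √28 - 2.241
z_β = 0.6 · 5.292 - 2.241
z_β = 0.933

Power = Φ(z_β) = Φ(0.933) ≈ 0.825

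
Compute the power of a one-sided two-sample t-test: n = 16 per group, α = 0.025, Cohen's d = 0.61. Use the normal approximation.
Power ≈ 0.41

Power calculation (two-sample t-test, normal approximation):
z_β = d · √(n/2) - z_α
z_β = 0.61 · √(16/2) - 1.960
z_β = 0.61 · 2.828 - 1.960
z_β = -0.235

Power = Φ(z_β) = Φ(-0.235) ≈ 0.407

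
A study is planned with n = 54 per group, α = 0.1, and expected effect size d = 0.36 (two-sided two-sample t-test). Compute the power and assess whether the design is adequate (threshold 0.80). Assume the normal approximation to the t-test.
Power ≈ 0.59; the study is underpowered (power < 0.80)

Power calculation (two-sample t-test, normal approximation):
z_β = d · √(n/2) - z_{α/2}
z_β = 0.36 · √(54/2) - 1.645
z_β = 0.36 · 5.196 - 1.645
z_β = 0.226

Power = Φ(z_β) = Φ(0.226) ≈ 0.589

Effect size d = 0.36 is small by Cohen's convention (0.2/0.5/0.8).

Threshold: power ≥ 0.80 is conventionally adequate.
Power ≈ 0.59 → the study is underpowered (power < 0.80).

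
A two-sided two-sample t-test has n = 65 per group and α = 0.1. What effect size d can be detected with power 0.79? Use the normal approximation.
d ≈ 0.43

Minimum detectable effect (two-sample t-test, normal approximation):
d = (z_{α/2} + z_β) / √(n/2)
d = (1.645 + 0.806) / √(65/2)
d = 2.451 / 5.701
d ≈ 0.43

By Cohen's convention (0.2 small / 0.5 medium / 0.8 large): small effect.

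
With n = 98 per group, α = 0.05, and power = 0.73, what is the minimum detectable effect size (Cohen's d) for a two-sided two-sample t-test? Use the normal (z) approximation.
d ≈ 0.37

Minimum detectable effect (two-sample t-test, normal approximation):
d = (z_{α/2} + z_β) / √(n/2)
d = (1.960 + 0.613) / √(98/2)
d = 2.573 / 7.000
d ≈ 0.37

By Cohen's convention (0.2 small / 0.5 medium / 0.8 large): small effect.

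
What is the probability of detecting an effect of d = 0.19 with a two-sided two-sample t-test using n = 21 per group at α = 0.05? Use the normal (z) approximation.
Power ≈ 0.09

Power calculation (two-sample t-test, normal approximation):
z_β = d · √(n/2) - z_{α/2}
z_β = 0.19 · √(21/2) - 1.960
z_β = 0.19 · 3.240 - 1.960
z_β = -1.344

Power = Φ(z_β) = Φ(-1.344) ≈ 0.089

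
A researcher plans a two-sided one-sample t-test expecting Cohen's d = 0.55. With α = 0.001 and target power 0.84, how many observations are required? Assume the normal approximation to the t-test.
n = 61

Sample size formula (one-sample t-test, normal approximation):
n = ((z_{α/2} + z_β) / d)²

z_{α/2} = 3.291 (for α = 0.001, two-sided)
z_β = 0.994 (for power = 0.84)
d = 0.55

n = ((3.291 + 0.994) / 0.55)²
n = (7.791)²
n ≈ 60.70
Round up to the next whole number: n = 61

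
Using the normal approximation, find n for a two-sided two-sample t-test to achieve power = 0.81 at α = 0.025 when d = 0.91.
n = 24 per group

Sample size formula (two-sample t-test, normal approximation):
n = 2 · ((z_{α/2} + z_β) / d)²

z_{α/2} = 2.241 (for α = 0.025, two-sided)
z_β = 0.878 (for power = 0.81)
d = 0.91

n = 2 · ((2.241 + 0.878) / 0.91)²
n = 2 · (3.427)²
n ≈ 23.49
Round up to the next whole number: n = 24 per group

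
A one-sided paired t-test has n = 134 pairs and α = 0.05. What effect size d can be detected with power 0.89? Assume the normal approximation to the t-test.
d ≈ 0.25

Minimum detectable effect (paired t-test, normal approximation):
d = (z_α + z_β) / √n
d = (1.645 + 1.227) / √134
d = 2.871 / 11.576
d ≈ 0.25

By Cohen's convention (0.2 small / 0.5 medium / 0.8 large): small effect.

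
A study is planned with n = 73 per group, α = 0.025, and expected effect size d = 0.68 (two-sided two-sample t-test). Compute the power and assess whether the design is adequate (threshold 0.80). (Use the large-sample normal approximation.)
Power ≈ 0.97; the study is adequately powered (power ≥ 0.80)

Power calculation (two-sample t-test, normal approximation):
z_β = d · √(n/2) - z_{α/2}
z_β = 0.68 · √(73/2) - 2.241
z_β = 0.68 · 6.042 - 2.241
z_β = 1.867

Power = Φ(z_β) = Φ(1.867) ≈ 0.969

Effect size d = 0.68 is medium by Cohen's convention (0.2/0.5/0.8).

Threshold: power ≥ 0.80 is conventionally adequate.
Power ≈ 0.97 → the study is adequately powered (power ≥ 0.80).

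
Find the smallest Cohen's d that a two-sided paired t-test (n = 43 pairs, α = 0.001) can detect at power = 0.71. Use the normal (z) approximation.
d ≈ 0.59

Minimum detectable effect (paired t-test, normal approximation):
d = (z_{α/2} + z_β) / √n
d = (3.291 + 0.553) / √43
d = 3.844 / 6.557
d ≈ 0.59

By Cohen's convention (0.2 small / 0.5 medium / 0.8 large): medium effect.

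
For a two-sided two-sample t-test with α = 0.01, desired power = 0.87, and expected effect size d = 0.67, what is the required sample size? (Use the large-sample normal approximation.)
n = 62 per group

Sample size formula (two-sample t-test, normal approximation):
n = 2 · ((z_{α/2} + z_β) / d)²

z_{α/2} = 2.576 (for α = 0.01, two-sided)
z_β = 1.126 (for power = 0.87)
d = 0.67

n = 2 · ((2.576 + 1.126) / 0.67)²
n = 2 · (5.525)²
n ≈ 61.05
Round up to the next whole number: n = 62 per group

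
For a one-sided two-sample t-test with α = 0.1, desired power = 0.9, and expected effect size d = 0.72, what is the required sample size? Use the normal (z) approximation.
n = 26 per group

Sample size formula (two-sample t-test, normal approximation):
n = 2 · ((z_α + z_β) / d)²

z_α = 1.282 (for α = 0.1, one-sided)
z_β = 1.282 (for power = 0.9)
d = 0.72

n = 2 · ((1.282 + 1.282) / 0.72)²
n = 2 · (3.561)²
n ≈ 25.36
Round up to the next whole number: n = 26 per group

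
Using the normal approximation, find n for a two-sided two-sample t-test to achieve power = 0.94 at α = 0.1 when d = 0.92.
n = 25 per group

Sample size formula (two-sample t-test, normal approximation):
n = 2 · ((z_{α/2} + z_β) / d)²

z_{α/2} = 1.645 (for α = 0.1, two-sided)
z_β = 1.555 (for power = 0.94)
d = 0.92

n = 2 · ((1.645 + 1.555) / 0.92)²
n = 2 · (3.478)²
n ≈ 24.19
Round up to the next whole number: n = 25 per group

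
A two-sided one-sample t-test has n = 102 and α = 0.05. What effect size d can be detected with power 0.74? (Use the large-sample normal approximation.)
d ≈ 0.26

Minimum detectable effect (one-sample t-test, normal approximation):
d = (z_{α/2} + z_β) / √n
d = (1.960 + 0.643) / √102
d = 2.603 / 10.100
d ≈ 0.26

By Cohen's convention (0.2 small / 0.5 medium / 0.8 large): small effect.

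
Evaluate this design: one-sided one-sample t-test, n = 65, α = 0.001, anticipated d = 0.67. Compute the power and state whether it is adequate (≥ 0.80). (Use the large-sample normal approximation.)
Power ≈ 0.99; the study is adequately powered (power ≥ 0.80)

Power calculation (one-sample t-test, normal approximation):
z_β = d · √n - z_α
z_β = 0.67 · √65 - 3.090
z_β = 0.67 · 8.062 - 3.090
z_β = 2.311

Power = Φ(z_β) = Φ(2.311) ≈ 0.990

Effect size d = 0.67 is medium by Cohen's convention (0.2/0.5/0.8).

Threshold: power ≥ 0.80 is conventionally adequate.
Power ≈ 0.99 → the study is adequately powered (power ≥ 0.80).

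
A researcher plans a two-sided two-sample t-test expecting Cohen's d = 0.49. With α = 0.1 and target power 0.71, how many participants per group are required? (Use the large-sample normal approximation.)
n = 41 per group

Sample size formula (two-sample t-test, normal approximation):
n = 2 · ((z_{α/2} + z_β) / d)²

z_{α/2} = 1.645 (for α = 0.1, two-sided)
z_β = 0.553 (for power = 0.71)
d = 0.49

n = 2 · ((1.645 + 0.553) / 0.49)²
n = 2 · (4.486)²
n ≈ 40.25
Round up to the next whole number: n = 41 per group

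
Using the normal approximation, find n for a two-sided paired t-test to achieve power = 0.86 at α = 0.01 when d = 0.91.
n = 17 pairs

Sample size formula (paired t-test, normal approximation):
n = ((z_{α/2} + z_β) / d)²

z_{α/2} = 2.576 (for α = 0.01, two-sided)
z_β = 1.080 (for power = 0.86)
d = 0.91

n = ((2.576 + 1.080) / 0.91)²
n = (4.018)²
n ≈ 16.14
Round up to the next whole number: n = 17 pairs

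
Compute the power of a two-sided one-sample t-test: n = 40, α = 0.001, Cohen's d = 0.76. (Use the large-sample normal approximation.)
Power ≈ 0.94

Power calculation (one-sample t-test, normal approximation):
z_β = d · √n - z_{α/2}
z_β = 0.76 · √40 - 3.291
z_β = 0.76 · 6.325 - 3.291
z_β = 1.516

Power = Φ(z_β) = Φ(1.516) ≈ 0.935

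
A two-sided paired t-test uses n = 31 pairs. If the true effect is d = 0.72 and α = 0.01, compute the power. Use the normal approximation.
Power ≈ 0.92

Power calculation (paired t-test, normal approximation):
z_β = d · √n - z_{α/2}
z_β = 0.72 · √31 - 2.576
z_β = 0.72 · 5.568 - 2.576
z_β = 1.433

Power = Φ(z_β) = Φ(1.433) ≈ 0.924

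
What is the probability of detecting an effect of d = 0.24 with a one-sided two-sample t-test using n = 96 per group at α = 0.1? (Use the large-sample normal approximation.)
Power ≈ 0.65

Power calculation (two-sample t-test, normal approximation):
z_β = d · √(n/2) - z_α
z_β = 0.24 · √(96/2) - 1.282
z_β = 0.24 · 6.928 - 1.282
z_β = 0.381

Power = Φ(z_β) = Φ(0.381) ≈ 0.648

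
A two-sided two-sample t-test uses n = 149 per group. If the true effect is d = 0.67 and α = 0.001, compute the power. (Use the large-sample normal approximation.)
Power ≈ 0.99

Power calculation (two-sample t-test, normal approximation):
z_β = d · √(n/2) - z_{α/2}
z_β = 0.67 · √(149/2) - 3.291
z_β = 0.67 · 8.631 - 3.291
z_β = 2.492

Power = Φ(z_β) = Φ(2.492) ≈ 0.994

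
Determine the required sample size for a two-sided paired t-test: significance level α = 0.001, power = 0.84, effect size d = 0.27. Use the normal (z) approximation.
n = 252 pairs

Sample size formula (paired t-test, normal approximation):
n = ((z_{α/2} + z_β) / d)²

z_{α/2} = 3.291 (for α = 0.001, two-sided)
z_β = 0.994 (for power = 0.84)
d = 0.27

n = ((3.291 + 0.994) / 0.27)²
n = (15.870)²
n ≈ 251.86
Round up to the next whole number: n = 252 pairs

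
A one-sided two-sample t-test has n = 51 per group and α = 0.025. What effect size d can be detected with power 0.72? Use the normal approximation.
d ≈ 0.50

Minimum detectable effect (two-sample t-test, normal approximation):
d = (z_α + z_β) / √(n/2)
d = (1.960 + 0.583) / √(51/2)
d = 2.543 / 5.050
d ≈ 0.50

By Cohen's convention (0.2 small / 0.5 medium / 0.8 large): medium effect.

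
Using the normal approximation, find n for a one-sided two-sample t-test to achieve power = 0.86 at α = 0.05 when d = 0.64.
n = 37 per group

Sample size formula (two-sample t-test, normal approximation):
n = 2 · ((z_α + z_β) / d)²

z_α = 1.645 (for α = 0.05, one-sided)
z_β = 1.080 (for power = 0.86)
d = 0.64

n = 2 · ((1.645 + 1.080) / 0.64)²
n = 2 · (4.258)²
n ≈ 36.26
Round up to the next whole number: n = 37 per group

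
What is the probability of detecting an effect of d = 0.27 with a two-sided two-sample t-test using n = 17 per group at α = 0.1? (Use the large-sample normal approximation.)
Power ≈ 0.20

Power calculation (two-sample t-test, normal approximation):
z_β = d · √(n/2) - z_{α/2}
z_β = 0.27 · √(17/2) - 1.645
z_β = 0.27 · 2.915 - 1.645
z_β = -0.858

Power = Φ(z_β) = Φ(-0.858) ≈ 0.196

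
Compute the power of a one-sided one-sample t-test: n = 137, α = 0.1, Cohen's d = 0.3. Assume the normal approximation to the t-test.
Power ≈ 0.99

Power calculation (one-sample t-test, normal approximation):
z_β = d · √n - z_α
z_β = 0.3 · √137 - 1.282
z_β = 0.3 · 11.705 - 1.282
z_β = 2.230

Power = Φ(z_β) = Φ(2.230) ≈ 0.987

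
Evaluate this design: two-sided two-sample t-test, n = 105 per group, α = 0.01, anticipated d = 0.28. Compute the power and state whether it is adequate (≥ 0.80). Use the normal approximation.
Power ≈ 0.29; the study is underpowered (power < 0.80)

Power calculation (two-sample t-test, normal approximation):
z_β = d · √(n/2) - z_{α/2}
z_β = 0.28 · √(105/2) - 2.576
z_β = 0.28 · 7.246 - 2.576
z_β = -0.547

Power = Φ(z_β) = Φ(-0.547) ≈ 0.292

Effect size d = 0.28 is small by Cohen's convention (0.2/0.5/0.8).

Threshold: power ≥ 0.80 is conventionally adequate.
Power ≈ 0.29 → the study is underpowered (power < 0.80).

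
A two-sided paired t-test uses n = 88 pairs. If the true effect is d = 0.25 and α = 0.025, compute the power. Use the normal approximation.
Power ≈ 0.54

Power calculation (paired t-test, normal approximation):
z_β = d · √n - z_{α/2}
z_β = 0.25 · √88 - 2.241
z_β = 0.25 · 9.381 - 2.241
z_β = 0.104

Power = Φ(z_β) = Φ(0.104) ≈ 0.541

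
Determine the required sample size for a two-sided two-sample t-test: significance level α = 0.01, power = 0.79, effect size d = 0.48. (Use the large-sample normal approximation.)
n = 100 per group

Sample size formula (two-sample t-test, normal approximation):
n = 2 · ((z_{α/2} + z_β) / d)²

z_{α/2} = 2.576 (for α = 0.01, two-sided)
z_β = 0.806 (for power = 0.79)
d = 0.48

n = 2 · ((2.576 + 0.806) / 0.48)²
n = 2 · (7.046)²
n ≈ 99.29
Round up to the next whole number: n = 100 per group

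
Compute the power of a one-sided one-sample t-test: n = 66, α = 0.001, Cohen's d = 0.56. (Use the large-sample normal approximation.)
Power ≈ 0.93

Power calculation (one-sample t-test, normal approximation):
z_β = d · √n - z_α
z_β = 0.56 · √66 - 3.090
z_β = 0.56 · 8.124 - 3.090
z_β = 1.459

Power = Φ(z_β) = Φ(1.459) ≈ 0.928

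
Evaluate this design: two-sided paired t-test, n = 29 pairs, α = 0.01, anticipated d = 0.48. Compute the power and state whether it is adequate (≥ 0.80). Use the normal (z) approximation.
Power ≈ 0.50; the study is underpowered (power < 0.80)

Power calculation (paired t-test, normal approximation):
z_β = d · √n - z_{α/2}
z_β = 0.48 · √29 - 2.576
z_β = 0.48 · 5.385 - 2.576
z_β = 0.009

Power = Φ(z_β) = Φ(0.009) ≈ 0.504

Effect size d = 0.48 is small by Cohen's convention (0.2/0.5/0.8).

Threshold: power ≥ 0.80 is conventionally adequate.
Power ≈ 0.50 → the study is underpowered (power < 0.80).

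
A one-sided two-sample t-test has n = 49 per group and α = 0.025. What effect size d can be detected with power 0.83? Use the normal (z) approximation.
d ≈ 0.59

Minimum detectable effect (two-sample t-test, normal approximation):
d = (z_α + z_β) / √(n/2)
d = (1.960 + 0.954) / √(49/2)
d = 2.914 / 4.950
d ≈ 0.59

By Cohen's convention (0.2 small / 0.5 medium / 0.8 large): medium effect.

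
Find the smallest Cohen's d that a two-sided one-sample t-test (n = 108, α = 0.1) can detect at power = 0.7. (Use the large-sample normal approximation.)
d ≈ 0.21

Minimum detectable effect (one-sample t-test, normal approximation):
d = (z_{α/2} + z_β) / √n
d = (1.645 + 0.524) / √108
d = 2.169 / 10.392
d ≈ 0.21

By Cohen's convention (0.2 small / 0.5 medium / 0.8 large): small effect.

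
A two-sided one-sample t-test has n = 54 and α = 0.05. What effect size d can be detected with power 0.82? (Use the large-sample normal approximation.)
d ≈ 0.39

Minimum detectable effect (one-sample t-test, normal approximation):
d = (z_{α/2} + z_β) / √n
d = (1.960 + 0.915) / √54
d = 2.875 / 7.348
d ≈ 0.39

By Cohen's convention (0.2 small / 0.5 medium / 0.8 large): small effect.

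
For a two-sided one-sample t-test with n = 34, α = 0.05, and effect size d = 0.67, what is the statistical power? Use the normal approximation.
Power ≈ 0.97

Power calculation (one-sample t-test, normal approximation):
z_β = d · √n - z_{α/2}
z_β = 0.67 · √34 - 1.960
z_β = 0.67 · 5.831 - 1.960
z_β = 1.947

Power = Φ(z_β) = Φ(1.947) ≈ 0.974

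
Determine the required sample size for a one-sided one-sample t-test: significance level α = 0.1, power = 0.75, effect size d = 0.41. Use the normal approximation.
n = 23

Sample size formula (one-sample t-test, normal approximation):
n = ((z_α + z_β) / d)²

z_α = 1.282 (for α = 0.1, one-sided)
z_β = 0.674 (for power = 0.75)
d = 0.41

n = ((1.282 + 0.674) / 0.41)²
n = (4.771)²
n ≈ 22.76
Round up to the next whole number: n = 23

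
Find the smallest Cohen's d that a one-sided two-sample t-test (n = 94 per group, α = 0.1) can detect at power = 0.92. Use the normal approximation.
d ≈ 0.39

Minimum detectable effect (two-sample t-test, normal approximation):
d = (z_α + z_β) / √(n/2)
d = (1.282 + 1.405) / √(94/2)
d = 2.687 / 6.856
d ≈ 0.39

By Cohen's convention (0.2 small / 0.5 medium / 0.8 large): small effect.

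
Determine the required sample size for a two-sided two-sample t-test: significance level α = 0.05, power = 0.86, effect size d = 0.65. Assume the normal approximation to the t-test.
n = 44 per group

Sample size formula (two-sample t-test, normal approximation):
n = 2 · ((z_{α/2} + z_β) / d)²

z_{α/2} = 1.960 (for α = 0.05, two-sided)
z_β = 1.080 (for power = 0.86)
d = 0.65

n = 2 · ((1.960 + 1.080) / 0.65)²
n = 2 · (4.677)²
n ≈ 43.75
Round up to the next whole number: n = 44 per group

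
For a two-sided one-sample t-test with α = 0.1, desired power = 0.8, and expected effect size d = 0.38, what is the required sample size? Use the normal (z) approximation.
n = 43

Sample size formula (one-sample t-test, normal approximation):
n = ((z_{α/2} + z_β) / d)²

z_{α/2} = 1.645 (for α = 0.1, two-sided)
z_β = 0.842 (for power = 0.8)
d = 0.38

n = ((1.645 + 0.842) / 0.38)²
n = (6.545)²
n ≈ 42.84
Round up to the next whole number: n = 43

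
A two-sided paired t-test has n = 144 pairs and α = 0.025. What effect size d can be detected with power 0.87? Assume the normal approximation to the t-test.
d ≈ 0.28

Minimum detectable effect (paired t-test, normal approximation):
d = (z_{α/2} + z_β) / √n
d = (2.241 + 1.126) / √144
d = 3.368 / 12.000
d ≈ 0.28

By Cohen's convention (0.2 small / 0.5 medium / 0.8 large): small effect.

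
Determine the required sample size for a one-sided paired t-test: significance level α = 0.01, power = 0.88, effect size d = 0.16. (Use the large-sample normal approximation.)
n = 479 pairs

Sample size formula (paired t-test, normal approximation):
n = ((z_α + z_β) / d)²

z_α = 2.326 (for α = 0.01, one-sided)
z_β = 1.175 (for power = 0.88)
d = 0.16

n = ((2.326 + 1.175) / 0.16)²
n = (21.881)²
n ≈ 478.78
Round up to the next whole number: n = 479 pairs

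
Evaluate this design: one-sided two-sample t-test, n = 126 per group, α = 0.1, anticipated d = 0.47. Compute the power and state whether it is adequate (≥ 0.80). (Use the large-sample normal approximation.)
Power ≈ 0.99; the study is adequately powered (power ≥ 0.80)

Power calculation (two-sample t-test, normal approximation):
z_β = d · √(n/2) - z_α
z_β = 0.47 · √(126/2) - 1.282
z_β = 0.47 · 7.937 - 1.282
z_β = 2.449

Power = Φ(z_β) = Φ(2.449) ≈ 0.993

Effect size d = 0.47 is small by Cohen's convention (0.2/0.5/0.8).

Threshold: power ≥ 0.80 is conventionally adequate.
Power ≈ 0.99 → the study is adequately powered (power ≥ 0.80).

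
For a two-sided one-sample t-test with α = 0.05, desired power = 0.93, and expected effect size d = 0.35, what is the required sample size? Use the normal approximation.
n = 97

Sample size formula (one-sample t-test, normal approximation):
n = ((z_{α/2} + z_β) / d)²

z_{α/2} = 1.960 (for α = 0.05, two-sided)
z_β = 1.476 (for power = 0.93)
d = 0.35

n = ((1.960 + 1.476) / 0.35)²
n = (9.817)²
n ≈ 96.37
Round up to the next whole number: n = 97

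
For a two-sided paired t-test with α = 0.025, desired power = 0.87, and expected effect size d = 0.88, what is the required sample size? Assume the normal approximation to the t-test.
n = 15 pairs

Sample size formula (paired t-test, normal approximation):
n = ((z_{α/2} + z_β) / d)²

z_{α/2} = 2.241 (for α = 0.025, two-sided)
z_β = 1.126 (for power = 0.87)
d = 0.88

n = ((2.241 + 1.126) / 0.88)²
n = (3.826)²
n ≈ 14.64
Round up to the next whole number: n = 15 pairs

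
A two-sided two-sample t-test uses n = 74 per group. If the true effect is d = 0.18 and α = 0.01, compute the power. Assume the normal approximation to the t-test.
Power ≈ 0.07

Power calculation (two-sample t-test, normal approximation):
z_β = d · √(n/2) - z_{α/2}
z_β = 0.18 · √(74/2) - 2.576
z_β = 0.18 · 6.083 - 2.576
z_β = -1.481

Power = Φ(z_β) = Φ(-1.481) ≈ 0.069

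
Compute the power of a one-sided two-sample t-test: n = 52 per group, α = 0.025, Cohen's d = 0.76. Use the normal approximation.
Power ≈ 0.97

Power calculation (two-sample t-test, normal approximation):
z_β = d · √(n/2) - z_α
z_β = 0.76 · √(52/2) - 1.960
z_β = 0.76 · 5.099 - 1.960
z_β = 1.915

Power = Φ(z_β) = Φ(1.915) ≈ 0.972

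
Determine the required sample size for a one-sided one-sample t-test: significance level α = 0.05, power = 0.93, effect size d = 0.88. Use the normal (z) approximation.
n = 13

Sample size formula (one-sample t-test, normal approximation):
n = ((z_α + z_β) / d)²

z_α = 1.645 (for α = 0.05, one-sided)
z_β = 1.476 (for power = 0.93)
d = 0.88

n = ((1.645 + 1.476) / 0.88)²
n = (3.547)²
n ≈ 12.58
Round up to the next whole number: n = 13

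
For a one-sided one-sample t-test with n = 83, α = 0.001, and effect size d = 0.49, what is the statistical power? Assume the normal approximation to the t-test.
Power ≈ 0.92

Power calculation (one-sample t-test, normal approximation):
z_β = d · √n - z_α
z_β = 0.49 · √83 - 3.090
z_β = 0.49 · 9.110 - 3.090
z_β = 1.374

Power = Φ(z_β) = Φ(1.374) ≈ 0.915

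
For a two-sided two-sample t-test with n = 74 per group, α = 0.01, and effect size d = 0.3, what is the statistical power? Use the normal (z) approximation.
Power ≈ 0.23

Power calculation (two-sample t-test, normal approximation):
z_β = d · √(n/2) - z_{α/2}
z_β = 0.3 · √(74/2) - 2.576
z_β = 0.3 · 6.083 - 2.576
z_β = -0.751

Power = Φ(z_β) = Φ(-0.751) ≈ 0.226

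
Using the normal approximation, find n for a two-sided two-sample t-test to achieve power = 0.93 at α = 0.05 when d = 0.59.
n = 68 per group

Sample size formula (two-sample t-test, normal approximation):
n = 2 · ((z_{α/2} + z_β) / d)²

z_{α/2} = 1.960 (for α = 0.05, two-sided)
z_β = 1.476 (for power = 0.93)
d = 0.59

n = 2 · ((1.960 + 1.476) / 0.59)²
n = 2 · (5.824)²
n ≈ 67.84
Round up to the next whole number: n = 68 per group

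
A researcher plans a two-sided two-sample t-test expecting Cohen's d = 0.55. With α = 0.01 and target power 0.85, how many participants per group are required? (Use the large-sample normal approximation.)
n = 87 per group

Sample size formula (two-sample t-test, normal approximation):
n = 2 · ((z_{α/2} + z_β) / d)²

z_{α/2} = 2.576 (for α = 0.01, two-sided)
z_β = 1.036 (for power = 0.85)
d = 0.55

n = 2 · ((2.576 + 1.036) / 0.55)²
n = 2 · (6.567)²
n ≈ 86.25
Round up to the next whole number: n = 87 per group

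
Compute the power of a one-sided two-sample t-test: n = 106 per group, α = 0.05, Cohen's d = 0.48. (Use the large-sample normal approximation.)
Power ≈ 0.97

Power calculation (two-sample t-test, normal approximation):
z_β = d · √(n/2) - z_α
z_β = 0.48 · √(106/2) - 1.645
z_β = 0.48 · 7.280 - 1.645
z_β = 1.850

Power = Φ(z_β) = Φ(1.850) ≈ 0.968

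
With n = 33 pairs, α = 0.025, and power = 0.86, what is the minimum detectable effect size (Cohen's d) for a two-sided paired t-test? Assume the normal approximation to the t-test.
d ≈ 0.58

Minimum detectable effect (paired t-test, normal approximation):
d = (z_{α/2} + z_β) / √n
d = (2.241 + 1.080) / √33
d = 3.322 / 5.745
d ≈ 0.58

By Cohen's convention (0.2 small / 0.5 medium / 0.8 large): medium effect.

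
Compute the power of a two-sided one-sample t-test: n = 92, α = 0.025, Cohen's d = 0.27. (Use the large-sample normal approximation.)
Power ≈ 0.64

Power calculation (one-sample t-test, normal approximation):
z_β = d · √n - z_{α/2}
z_β = 0.27 · √92 - 2.241
z_β = 0.27 · 9.592 - 2.241
z_β = 0.348

Power = Φ(z_β) = Φ(0.348) ≈ 0.636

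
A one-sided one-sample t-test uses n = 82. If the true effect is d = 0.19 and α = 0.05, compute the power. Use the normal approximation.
Power ≈ 0.53

Power calculation (one-sample t-test, normal approximation):
z_β = d · √n - z_α
z_β = 0.19 · √82 - 1.645
z_β = 0.19 · 9.055 - 1.645
z_β = 0.076

Power = Φ(z_β) = Φ(0.076) ≈ 0.530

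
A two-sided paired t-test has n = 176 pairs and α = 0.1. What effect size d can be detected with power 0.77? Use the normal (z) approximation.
d ≈ 0.18

Minimum detectable effect (paired t-test, normal approximation):
d = (z_{α/2} + z_β) / √n
d = (1.645 + 0.739) / √176
d = 2.384 / 13.266
d ≈ 0.18

By Cohen's convention (0.2 small / 0.5 medium / 0.8 large): very small effect.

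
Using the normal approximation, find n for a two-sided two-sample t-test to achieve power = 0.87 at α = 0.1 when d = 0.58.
n = 46 per group

Sample size formula (two-sample t-test, normal approximation):
n = 2 · ((z_{α/2} + z_β) / d)²

z_{α/2} = 1.645 (for α = 0.1, two-sided)
z_β = 1.126 (for power = 0.87)
d = 0.58

n = 2 · ((1.645 + 1.126) / 0.58)²
n = 2 · (4.778)²
n ≈ 45.66
Round up to the next whole number: n = 46 per group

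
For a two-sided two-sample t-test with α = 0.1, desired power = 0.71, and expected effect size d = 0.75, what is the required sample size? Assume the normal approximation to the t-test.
n = 18 per group

Sample size formula (two-sample t-test, normal approximation):
n = 2 · ((z_{α/2} + z_β) / d)²

z_{α/2} = 1.645 (for α = 0.1, two-sided)
z_β = 0.553 (for power = 0.71)
d = 0.75

n = 2 · ((1.645 + 0.553) / 0.75)²
n = 2 · (2.931)²
n ≈ 17.18
Round up to the next whole number: n = 18 per group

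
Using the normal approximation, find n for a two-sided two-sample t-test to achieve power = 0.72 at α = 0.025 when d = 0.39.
n = 105 per group

Sample size formula (two-sample t-test, normal approximation):
n = 2 · ((z_{α/2} + z_β) / d)²

z_{α/2} = 2.241 (for α = 0.025, two-sided)
z_β = 0.583 (for power = 0.72)
d = 0.39

n = 2 · ((2.241 + 0.583) / 0.39)²
n = 2 · (7.241)²
n ≈ 104.86
Round up to the next whole number: n = 105 per group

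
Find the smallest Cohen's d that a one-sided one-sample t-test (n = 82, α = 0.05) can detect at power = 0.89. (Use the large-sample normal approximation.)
d ≈ 0.32

Minimum detectable effect (one-sample t-test, normal approximation):
d = (z_α + z_β) / √n
d = (1.645 + 1.227) / √82
d = 2.871 / 9.055
d ≈ 0.32

By Cohen's convention (0.2 small / 0.5 medium / 0.8 large): small effect.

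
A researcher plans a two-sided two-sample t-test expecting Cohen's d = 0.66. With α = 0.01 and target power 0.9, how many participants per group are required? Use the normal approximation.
n = 69 per group

Sample size formula (two-sample t-test, normal approximation):
n = 2 · ((z_{α/2} + z_β) / d)²

z_{α/2} = 2.576 (for α = 0.01, two-sided)
z_β = 1.282 (for power = 0.9)
d = 0.66

n = 2 · ((2.576 + 1.282) / 0.66)²
n = 2 · (5.845)²
n ≈ 68.33
Round up to the next whole number: n = 69 per group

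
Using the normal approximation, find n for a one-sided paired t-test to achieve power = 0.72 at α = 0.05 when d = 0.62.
n = 13 pairs

Sample size formula (paired t-test, normal approximation):
n = ((z_α + z_β) / d)²

z_α = 1.645 (for α = 0.05, one-sided)
z_β = 0.583 (for power = 0.72)
d = 0.62

n = ((1.645 + 0.583) / 0.62)²
n = (3.594)²
n ≈ 12.92
Round up to the next whole number: n = 13 pairs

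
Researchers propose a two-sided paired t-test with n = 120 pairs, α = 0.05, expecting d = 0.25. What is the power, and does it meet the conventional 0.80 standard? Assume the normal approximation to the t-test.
Power ≈ 0.78; the study is underpowered (power < 0.80)

Power calculation (paired t-test, normal approximation):
z_β = d · √n - z_{α/2}
z_β = 0.25 · √120 - 1.960
z_β = 0.25 · 10.954 - 1.960
z_β = 0.779

Power = Φ(z_β) = Φ(0.779) ≈ 0.782

Effect size d = 0.25 is small by Cohen's convention (0.2/0.5/0.8).

Threshold: power ≥ 0.80 is conventionally adequate.
Power ≈ 0.78 → the study is underpowered (power < 0.80).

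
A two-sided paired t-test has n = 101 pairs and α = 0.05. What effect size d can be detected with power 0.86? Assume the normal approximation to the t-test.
d ≈ 0.30

Minimum detectable effect (paired t-test, normal approximation):
d = (z_{α/2} + z_β) / √n
d = (1.960 + 1.080) / √101
d = 3.040 / 10.050
d ≈ 0.30

By Cohen's convention (0.2 small / 0.5 medium / 0.8 large): small effect.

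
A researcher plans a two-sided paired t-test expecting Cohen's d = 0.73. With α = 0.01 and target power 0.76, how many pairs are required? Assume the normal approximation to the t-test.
n = 21 pairs

Sample size formula (paired t-test, normal approximation):
n = ((z_{α/2} + z_β) / d)²

z_{α/2} = 2.576 (for α = 0.01, two-sided)
z_β = 0.706 (for power = 0.76)
d = 0.73

n = ((2.576 + 0.706) / 0.73)²
n = (4.496)²
n ≈ 20.21
Round up to the next whole number: n = 21 pairs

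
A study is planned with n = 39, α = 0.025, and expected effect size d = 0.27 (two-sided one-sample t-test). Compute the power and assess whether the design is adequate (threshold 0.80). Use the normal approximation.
Power ≈ 0.29; the study is underpowered (power < 0.80)

Power calculation (one-sample t-test, normal approximation):
z_β = d · √n - z_{α/2}
z_β = 0.27 · √39 - 2.241
z_β = 0.27 · 6.245 - 2.241
z_β = -0.555

Power = Φ(z_β) = Φ(-0.555) ≈ 0.289

Effect size d = 0.27 is small by Cohen's convention (0.2/0.5/0.8).

Threshold: power ≥ 0.80 is conventionally adequate.
Power ≈ 0.29 → the study is underpowered (power < 0.80).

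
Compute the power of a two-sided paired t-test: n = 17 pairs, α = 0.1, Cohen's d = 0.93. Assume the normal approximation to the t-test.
Power ≈ 0.99

Power calculation (paired t-test, normal approximation):
z_β = d · √n - z_{α/2}
z_β = 0.93 · √17 - 1.645
z_β = 0.93 · 4.123 - 1.645
z_β = 2.190

Power = Φ(z_β) = Φ(2.190) ≈ 0.986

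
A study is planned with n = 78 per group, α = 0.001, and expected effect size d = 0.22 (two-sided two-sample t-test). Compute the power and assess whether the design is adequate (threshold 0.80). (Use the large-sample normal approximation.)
Power ≈ 0.03; the study is underpowered (power < 0.80)

Power calculation (two-sample t-test, normal approximation):
z_β = d · √(n/2) - z_{α/2}
z_β = 0.22 · √(78/2) - 3.291
z_β = 0.22 · 6.245 - 3.291
z_β = -1.917

Power = Φ(z_β) = Φ(-1.917) ≈ 0.028

Effect size d = 0.22 is small by Cohen's convention (0.2/0.5/0.8).

Threshold: power ≥ 0.80 is conventionally adequate.
Power ≈ 0.03 → the study is underpowered (power < 0.80).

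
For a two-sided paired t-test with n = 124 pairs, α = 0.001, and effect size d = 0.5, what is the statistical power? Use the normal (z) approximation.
Power ≈ 0.99

Power calculation (paired t-test, normal approximation):
z_β = d · √n - z_{α/2}
z_β = 0.5 · √124 - 3.291
z_β = 0.5 · 11.136 - 3.291
z_β = 2.277

Power = Φ(z_β) = Φ(2.277) ≈ 0.989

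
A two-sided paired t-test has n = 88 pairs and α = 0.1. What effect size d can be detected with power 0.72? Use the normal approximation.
d ≈ 0.24

Minimum detectable effect (paired t-test, normal approximation):
d = (z_{α/2} + z_β) / √n
d = (1.645 + 0.583) / √88
d = 2.228 / 9.381
d ≈ 0.24

By Cohen's convention (0.2 small / 0.5 medium / 0.8 large): small effect.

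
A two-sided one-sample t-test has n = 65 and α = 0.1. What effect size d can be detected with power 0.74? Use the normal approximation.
d ≈ 0.28

Minimum detectable effect (one-sample t-test, normal approximation):
d = (z_{α/2} + z_β) / √n
d = (1.645 + 0.643) / √65
d = 2.288 / 8.062
d ≈ 0.28

By Cohen's convention (0.2 small / 0.5 medium / 0.8 large): small effect.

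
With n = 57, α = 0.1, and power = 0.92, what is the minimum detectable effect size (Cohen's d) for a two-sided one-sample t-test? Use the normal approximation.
d ≈ 0.40

Minimum detectable effect (one-sample t-test, normal approximation):
d = (z_{α/2} + z_β) / √n
d = (1.645 + 1.405) / √57
d = 3.050 / 7.550
d ≈ 0.40

By Cohen's convention (0.2 small / 0.5 medium / 0.8 large): small effect.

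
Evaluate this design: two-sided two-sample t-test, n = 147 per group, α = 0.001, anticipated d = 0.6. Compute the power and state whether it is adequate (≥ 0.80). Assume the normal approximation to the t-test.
Power ≈ 0.97; the study is adequately powered (power ≥ 0.80)

Power calculation (two-sample t-test, normal approximation):
z_β = d · √(n/2) - z_{α/2}
z_β = 0.6 · √(147/2) - 3.291
z_β = 0.6 · 8.573 - 3.291
z_β = 1.853

Power = Φ(z_β) = Φ(1.853) ≈ 0.968

Effect size d = 0.6 is medium by Cohen's convention (0.2/0.5/0.8).

Threshold: power ≥ 0.80 is conventionally adequate.
Power ≈ 0.97 → the study is adequately powered (power ≥ 0.80).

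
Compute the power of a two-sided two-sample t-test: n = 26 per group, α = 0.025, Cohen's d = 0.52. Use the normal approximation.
Power ≈ 0.36

Power calculation (two-sample t-test, normal approximation):
z_β = d · √(n/2) - z_{α/2}
z_β = 0.52 · √(26/2) - 2.241
z_β = 0.52 · 3.606 - 2.241
z_β = -0.367

Power = Φ(z_β) = Φ(-0.367) ≈ 0.357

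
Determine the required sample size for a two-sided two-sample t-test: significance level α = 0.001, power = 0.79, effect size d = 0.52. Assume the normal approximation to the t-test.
n = 125 per group

Sample size formula (two-sample t-test, normal approximation):
n = 2 · ((z_{α/2} + z_β) / d)²

z_{α/2} = 3.291 (for α = 0.001, two-sided)
z_β = 0.806 (for power = 0.79)
d = 0.52

n = 2 · ((3.291 + 0.806) / 0.52)²
n = 2 · (7.879)²
n ≈ 124.16
Round up to the next whole number: n = 125 per group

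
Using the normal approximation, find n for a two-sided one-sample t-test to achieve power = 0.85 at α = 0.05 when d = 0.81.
n = 14

Sample size formula (one-sample t-test, normal approximation):
n = ((z_{α/2} + z_β) / d)²

z_{α/2} = 1.960 (for α = 0.05, two-sided)
z_β = 1.036 (for power = 0.85)
d = 0.81

n = ((1.960 + 1.036) / 0.81)²
n = (3.699)²
n ≈ 13.68
Round up to the next whole number: n = 14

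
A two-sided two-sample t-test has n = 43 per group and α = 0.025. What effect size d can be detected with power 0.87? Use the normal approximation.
d ≈ 0.73

Minimum detectable effect (two-sample t-test, normal approximation):
d = (z_{α/2} + z_β) / √(n/2)
d = (2.241 + 1.126) / √(43/2)
d = 3.368 / 4.637
d ≈ 0.73

By Cohen's convention (0.2 small / 0.5 medium / 0.8 large): medium effect.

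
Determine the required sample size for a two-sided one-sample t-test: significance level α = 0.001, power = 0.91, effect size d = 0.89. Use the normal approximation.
n = 28

Sample size formula (one-sample t-test, normal approximation):
n = ((z_{α/2} + z_β) / d)²

z_{α/2} = 3.291 (for α = 0.001, two-sided)
z_β = 1.341 (for power = 0.91)
d = 0.89

n = ((3.291 + 1.341) / 0.89)²
n = (5.204)²
n ≈ 27.08
Round up to the next whole number: n = 28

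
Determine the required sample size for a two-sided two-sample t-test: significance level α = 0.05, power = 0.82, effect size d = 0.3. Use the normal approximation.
n = 184 per group

Sample size formula (two-sample t-test, normal approximation):
n = 2 · ((z_{α/2} + z_β) / d)²

z_{α/2} = 1.960 (for α = 0.05, two-sided)
z_β = 0.915 (for power = 0.82)
d = 0.3

n = 2 · ((1.960 + 0.915) / 0.3)²
n = 2 · (9.583)²
n ≈ 183.67
Round up to the next whole number: n = 184 per group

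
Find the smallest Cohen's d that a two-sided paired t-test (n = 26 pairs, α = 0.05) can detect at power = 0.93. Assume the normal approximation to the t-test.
d ≈ 0.67

Minimum detectable effect (paired t-test, normal approximation):
d = (z_{α/2} + z_β) / √n
d = (1.960 + 1.476) / √26
d = 3.436 / 5.099
d ≈ 0.67

By Cohen's convention (0.2 small / 0.5 medium / 0.8 large): medium effect.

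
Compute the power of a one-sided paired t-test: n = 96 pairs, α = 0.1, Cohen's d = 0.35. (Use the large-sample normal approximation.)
Power ≈ 0.98

Power calculation (paired t-test, normal approximation):
z_β = d · √n - z_α
z_β = 0.35 · √96 - 1.282
z_β = 0.35 · 9.798 - 1.282
z_β = 2.148

Power = Φ(z_β) = Φ(2.148) ≈ 0.984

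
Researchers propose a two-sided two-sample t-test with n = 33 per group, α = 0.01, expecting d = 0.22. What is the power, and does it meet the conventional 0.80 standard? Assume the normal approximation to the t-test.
Power ≈ 0.05; the study is underpowered (power < 0.80)

Power calculation (two-sample t-test, normal approximation):
z_β = d · √(n/2) - z_{α/2}
z_β = 0.22 · √(33/2) - 2.576
z_β = 0.22 · 4.062 - 2.576
z_β = -1.682

Power = Φ(z_β) = Φ(-1.682) ≈ 0.046

Effect size d = 0.22 is small by Cohen's convention (0.2/0.5/0.8).

Threshold: power ≥ 0.80 is conventionally adequate.
Power ≈ 0.05 → the study is underpowered (power < 0.80).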